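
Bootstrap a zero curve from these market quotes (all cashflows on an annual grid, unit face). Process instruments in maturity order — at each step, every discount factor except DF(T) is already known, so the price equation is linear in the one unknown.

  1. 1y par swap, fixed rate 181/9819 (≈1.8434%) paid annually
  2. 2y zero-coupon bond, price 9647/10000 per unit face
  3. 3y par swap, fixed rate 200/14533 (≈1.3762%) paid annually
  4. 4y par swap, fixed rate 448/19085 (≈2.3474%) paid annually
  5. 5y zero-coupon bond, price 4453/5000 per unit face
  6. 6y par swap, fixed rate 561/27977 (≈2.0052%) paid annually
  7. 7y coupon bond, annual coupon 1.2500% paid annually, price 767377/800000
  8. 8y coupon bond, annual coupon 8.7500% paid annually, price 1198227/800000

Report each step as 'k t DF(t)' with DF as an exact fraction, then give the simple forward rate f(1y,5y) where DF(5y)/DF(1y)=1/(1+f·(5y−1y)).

step 1 [1y] swap r/1=181/9819: DF=(1 − 181/9819·(0))/(1+181/9819) = 9819/10000 ≈ 0.981900
step 2 [2y] zero: DF = P = 9647/10000 ≈ 0.964700
step 3 [3y] swap r/1=200/14533: DF=(1 − 200/14533·(0.981900+0.964700))/(1+200/14533) = 24/25 ≈ 0.960000
step 4 [4y] swap r/1=448/19085: DF=(1 − 448/19085·(0.981900+0.964700+0.960000))/(1+448/19085) = 569/625 ≈ 0.910400
step 5 [5y] zero: DF = P = 4453/5000 ≈ 0.890600
step 6 [6y] swap r/1=561/27977: DF=(1 − 561/27977·(0.981900+0.964700+0.960000+0.910400+0.890600))/(1+561/27977) = 4439/5000 ≈ 0.887800
step 7 [7y] bond c/1=1/80: DF=(767377/800000 − 1/80·(0.981900+0.964700+0.960000+0.910400+0.890600+0.887800))/(1+1/80) = 8783/10000 ≈ 0.878300
step 8 [8y] bond c/1=7/80: DF=(1198227/800000 − 7/80·(0.981900+0.964700+0.960000+0.910400+0.890600+0.887800+0.878300))/(1+7/80) = 2141/2500 ≈ 0.856400

1 1 9819/10000
2 2 9647/10000
3 3 24/25
4 4 569/625
5 5 4453/5000
6 6 4439/5000
7 7 8783/10000
8 8 2141/2500
f(1y,5y) = ((9819/10000)/(4453/5000) − 1)/(4) = 913/35624 ≈ 2.5629%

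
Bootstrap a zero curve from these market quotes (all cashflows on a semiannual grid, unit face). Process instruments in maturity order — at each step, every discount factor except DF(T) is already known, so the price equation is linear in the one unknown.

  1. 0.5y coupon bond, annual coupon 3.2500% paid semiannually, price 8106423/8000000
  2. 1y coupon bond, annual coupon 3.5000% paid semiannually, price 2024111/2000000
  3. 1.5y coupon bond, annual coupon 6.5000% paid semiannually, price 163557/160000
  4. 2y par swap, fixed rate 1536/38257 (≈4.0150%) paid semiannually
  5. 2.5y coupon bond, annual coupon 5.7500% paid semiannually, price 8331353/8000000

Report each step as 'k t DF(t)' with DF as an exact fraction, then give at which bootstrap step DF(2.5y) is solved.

1 1/2 9971/10000
2 1 391/400
3 3/2 9279/10000
4 2 577/625
5 5/2 4527/5000
DF(2.5y) is solved at step 5

step 1 [0.5y] bond c/2=13/800: DF=(8106423/8000000 − 13/800·(0))/(1+13/800) = 9971/10000 ≈ 0.997100
step 2 [1y] bond c/2=7/400: DF=(2024111/2000000 − 7/400·(0.997100))/(1+7/400) = 391/400 ≈ 0.977500
step 3 [1.5y] bond c/2=13/400: DF=(163557/160000 − 13/400·(0.997100+0.977500))/(1+13/400) = 9279/10000 ≈ 0.927900
step 4 [2y] swap r/2=768/38257: DF=(1 − 768/38257·(0.997100+0.977500+0.927900))/(1+768/38257) = 577/625 ≈ 0.923200
step 5 [2.5y] bond c/2=23/800: DF=(8331353/8000000 − 23/800·(0.997100+0.977500+0.927900+0.923200))/(1+23/800) = 4527/5000 ≈ 0.905400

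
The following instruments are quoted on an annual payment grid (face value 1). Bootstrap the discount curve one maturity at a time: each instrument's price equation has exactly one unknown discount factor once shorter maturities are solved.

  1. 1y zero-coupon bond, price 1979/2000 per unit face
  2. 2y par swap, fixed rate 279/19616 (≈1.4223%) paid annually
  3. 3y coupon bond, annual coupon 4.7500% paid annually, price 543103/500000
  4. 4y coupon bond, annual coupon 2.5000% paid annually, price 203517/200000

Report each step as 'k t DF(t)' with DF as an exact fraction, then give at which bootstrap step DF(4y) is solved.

1 1 1979/2000
2 2 9721/10000
3 3 237/250
4 4 4609/5000
DF(4y) is solved at step 4

step 1 [1y] zero: DF = P = 1979/2000 ≈ 0.989500
step 2 [2y] swap r/1=279/19616: DF=(1 − 279/19616·(0.989500))/(1+279/19616) = 9721/10000 ≈ 0.972100
step 3 [3y] bond c/1=19/400: DF=(543103/500000 − 19/400·(0.989500+0.972100))/(1+19/400) = 237/250 ≈ 0.948000
step 4 [4y] bond c/1=1/40: DF=(203517/200000 − 1/40·(0.989500+0.972100+0.948000))/(1+1/40) = 4609/5000 ≈ 0.921800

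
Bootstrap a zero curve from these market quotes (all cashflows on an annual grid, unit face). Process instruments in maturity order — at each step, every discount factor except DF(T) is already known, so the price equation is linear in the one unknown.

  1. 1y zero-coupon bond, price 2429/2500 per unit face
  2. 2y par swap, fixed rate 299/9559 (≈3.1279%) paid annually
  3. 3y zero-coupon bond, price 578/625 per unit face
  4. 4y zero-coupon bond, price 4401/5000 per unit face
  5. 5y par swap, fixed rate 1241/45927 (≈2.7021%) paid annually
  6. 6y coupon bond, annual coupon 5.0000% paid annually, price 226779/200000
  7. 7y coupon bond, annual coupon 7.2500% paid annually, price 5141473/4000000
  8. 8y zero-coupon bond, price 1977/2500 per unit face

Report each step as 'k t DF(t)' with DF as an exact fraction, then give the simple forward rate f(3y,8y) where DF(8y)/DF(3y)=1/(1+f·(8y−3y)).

1 1 2429/2500
2 2 4701/5000
3 3 578/625
4 4 4401/5000
5 5 8759/10000
6 6 2153/2500
7 7 4149/5000
8 8 1977/2500
f(3y,8y) = ((578/625)/(1977/2500) − 1)/(5) = 67/1977 ≈ 3.3890%

step 1 [1y] zero: DF = P = 2429/2500 ≈ 0.971600
step 2 [2y] swap r/1=299/9559: DF=(1 − 299/9559·(0.971600))/(1+299/9559) = 4701/5000 ≈ 0.940200
step 3 [3y] zero: DF = P = 578/625 ≈ 0.924800
step 4 [4y] zero: DF = P = 4401/5000 ≈ 0.880200
step 5 [5y] swap r/1=1241/45927: DF=(1 − 1241/45927·(0.971600+0.940200+0.924800+0.880200))/(1+1241/45927) = 8759/10000 ≈ 0.875900
step 6 [6y] bond c/1=1/20: DF=(226779/200000 − 1/20·(0.971600+0.940200+0.924800+0.880200+0.875900))/(1+1/20) = 2153/2500 ≈ 0.861200
step 7 [7y] bond c/1=29/400: DF=(5141473/4000000 − 29/400·(0.971600+0.940200+0.924800+0.880200+0.875900+0.861200))/(1+29/400) = 4149/5000 ≈ 0.829800
step 8 [8y] zero: DF = P = 1977/2500 ≈ 0.790800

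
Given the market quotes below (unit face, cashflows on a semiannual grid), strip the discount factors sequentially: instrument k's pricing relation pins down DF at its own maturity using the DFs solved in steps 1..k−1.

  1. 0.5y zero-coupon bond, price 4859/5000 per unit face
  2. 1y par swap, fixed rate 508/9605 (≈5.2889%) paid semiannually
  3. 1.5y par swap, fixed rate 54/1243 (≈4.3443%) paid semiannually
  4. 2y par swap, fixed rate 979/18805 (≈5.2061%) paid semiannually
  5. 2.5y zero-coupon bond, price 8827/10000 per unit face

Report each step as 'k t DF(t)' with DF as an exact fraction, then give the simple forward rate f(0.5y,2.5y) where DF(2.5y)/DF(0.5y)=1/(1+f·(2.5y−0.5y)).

1 1/2 4859/5000
2 1 2373/2500
3 3/2 9379/10000
4 2 9021/10000
5 5/2 8827/10000
f(0.5y,2.5y) = ((4859/5000)/(8827/10000) − 1)/(2) = 891/17654 ≈ 5.0470%

step 1 [0.5y] zero: DF = P = 4859/5000 ≈ 0.971800
step 2 [1y] swap r/2=254/9605: DF=(1 − 254/9605·(0.971800))/(1+254/9605) = 2373/2500 ≈ 0.949200
step 3 [1.5y] swap r/2=27/1243: DF=(1 − 27/1243·(0.971800+0.949200))/(1+27/1243) = 9379/10000 ≈ 0.937900
step 4 [2y] swap r/2=979/37610: DF=(1 − 979/37610·(0.971800+0.949200+0.937900))/(1+979/37610) = 9021/10000 ≈ 0.902100
step 5 [2.5y] zero: DF = P = 8827/10000 ≈ 0.882700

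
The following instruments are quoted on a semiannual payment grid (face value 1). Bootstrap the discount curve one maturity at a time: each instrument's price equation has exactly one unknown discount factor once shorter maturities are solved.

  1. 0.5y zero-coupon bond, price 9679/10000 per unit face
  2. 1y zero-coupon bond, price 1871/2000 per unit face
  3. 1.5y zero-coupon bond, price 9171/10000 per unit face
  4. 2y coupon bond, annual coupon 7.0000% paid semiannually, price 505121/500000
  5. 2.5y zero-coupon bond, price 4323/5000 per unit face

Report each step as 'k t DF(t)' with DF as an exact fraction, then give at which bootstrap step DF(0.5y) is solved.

step 1 [0.5y] zero: DF = P = 9679/10000 ≈ 0.967900
step 2 [1y] zero: DF = P = 1871/2000 ≈ 0.935500
step 3 [1.5y] zero: DF = P = 9171/10000 ≈ 0.917100
step 4 [2y] bond c/2=7/200: DF=(505121/500000 − 7/200·(0.967900+0.935500+0.917100))/(1+7/200) = 8807/10000 ≈ 0.880700
step 5 [2.5y] zero: DF = P = 4323/5000 ≈ 0.864600

1 1/2 9679/10000
2 1 1871/2000
3 3/2 9171/10000
4 2 8807/10000
5 5/2 4323/5000
DF(0.5y) is solved at step 1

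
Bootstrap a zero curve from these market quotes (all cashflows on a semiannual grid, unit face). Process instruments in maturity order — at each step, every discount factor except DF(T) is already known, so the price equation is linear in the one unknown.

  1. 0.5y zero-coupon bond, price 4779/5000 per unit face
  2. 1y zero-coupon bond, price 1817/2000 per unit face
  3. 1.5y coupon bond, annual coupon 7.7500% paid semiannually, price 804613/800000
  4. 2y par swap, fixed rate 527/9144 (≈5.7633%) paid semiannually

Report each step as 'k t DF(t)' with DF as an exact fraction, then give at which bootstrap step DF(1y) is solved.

step 1 [0.5y] zero: DF = P = 4779/5000 ≈ 0.955800
step 2 [1y] zero: DF = P = 1817/2000 ≈ 0.908500
step 3 [1.5y] bond c/2=31/800: DF=(804613/800000 − 31/800·(0.955800+0.908500))/(1+31/800) = 8987/10000 ≈ 0.898700
step 4 [2y] swap r/2=527/18288: DF=(1 − 527/18288·(0.955800+0.908500+0.898700))/(1+527/18288) = 4473/5000 ≈ 0.894600

1 1/2 4779/5000
2 1 1817/2000
3 3/2 8987/10000
4 2 4473/5000
DF(1y) is solved at step 2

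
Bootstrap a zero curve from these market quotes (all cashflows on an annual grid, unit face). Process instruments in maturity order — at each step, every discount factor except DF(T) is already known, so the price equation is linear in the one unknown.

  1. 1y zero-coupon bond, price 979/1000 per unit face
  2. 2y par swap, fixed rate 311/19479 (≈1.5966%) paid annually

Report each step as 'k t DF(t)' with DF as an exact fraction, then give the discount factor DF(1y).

1 1 979/1000
2 2 9689/10000
DF(1y) = 979/1000 ≈ 0.979000

step 1 [1y] zero: DF = P = 979/1000 ≈ 0.979000
step 2 [2y] swap r/1=311/19479: DF=(1 − 311/19479·(0.979000))/(1+311/19479) = 9689/10000 ≈ 0.968900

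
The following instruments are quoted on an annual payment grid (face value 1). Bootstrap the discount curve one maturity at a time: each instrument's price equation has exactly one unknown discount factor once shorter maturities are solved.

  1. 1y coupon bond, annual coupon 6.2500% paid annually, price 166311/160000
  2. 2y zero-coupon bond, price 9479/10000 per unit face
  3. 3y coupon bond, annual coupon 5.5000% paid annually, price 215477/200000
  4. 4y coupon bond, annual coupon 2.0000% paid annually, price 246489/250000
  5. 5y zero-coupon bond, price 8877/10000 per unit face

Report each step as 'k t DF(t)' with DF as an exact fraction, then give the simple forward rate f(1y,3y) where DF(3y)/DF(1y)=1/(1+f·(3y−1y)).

1 1 9783/10000
2 2 9479/10000
3 3 1151/1250
4 4 2277/2500
5 5 8877/10000
f(1y,3y) = ((9783/10000)/(1151/1250) − 1)/(2) = 575/18416 ≈ 3.1223%

step 1 [1y] bond c/1=1/16: DF=(166311/160000 − 1/16·(0))/(1+1/16) = 9783/10000 ≈ 0.978300
step 2 [2y] zero: DF = P = 9479/10000 ≈ 0.947900
step 3 [3y] bond c/1=11/200: DF=(215477/200000 − 11/200·(0.978300+0.947900))/(1+11/200) = 1151/1250 ≈ 0.920800
step 4 [4y] bond c/1=1/50: DF=(246489/250000 − 1/50·(0.978300+0.947900+0.920800))/(1+1/50) = 2277/2500 ≈ 0.910800
step 5 [5y] zero: DF = P = 8877/10000 ≈ 0.887700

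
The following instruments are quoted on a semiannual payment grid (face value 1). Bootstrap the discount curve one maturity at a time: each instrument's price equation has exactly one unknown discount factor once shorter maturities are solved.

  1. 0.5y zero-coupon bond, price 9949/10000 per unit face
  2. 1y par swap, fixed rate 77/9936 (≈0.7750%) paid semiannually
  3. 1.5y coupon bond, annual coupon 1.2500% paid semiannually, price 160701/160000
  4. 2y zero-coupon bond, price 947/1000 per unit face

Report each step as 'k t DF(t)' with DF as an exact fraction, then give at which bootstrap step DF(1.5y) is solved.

step 1 [0.5y] zero: DF = P = 9949/10000 ≈ 0.994900
step 2 [1y] swap r/2=77/19872: DF=(1 − 77/19872·(0.994900))/(1+77/19872) = 9923/10000 ≈ 0.992300
step 3 [1.5y] bond c/2=1/160: DF=(160701/160000 − 1/160·(0.994900+0.992300))/(1+1/160) = 4929/5000 ≈ 0.985800
step 4 [2y] zero: DF = P = 947/1000 ≈ 0.947000

1 1/2 9949/10000
2 1 9923/10000
3 3/2 4929/5000
4 2 947/1000
DF(1.5y) is solved at step 3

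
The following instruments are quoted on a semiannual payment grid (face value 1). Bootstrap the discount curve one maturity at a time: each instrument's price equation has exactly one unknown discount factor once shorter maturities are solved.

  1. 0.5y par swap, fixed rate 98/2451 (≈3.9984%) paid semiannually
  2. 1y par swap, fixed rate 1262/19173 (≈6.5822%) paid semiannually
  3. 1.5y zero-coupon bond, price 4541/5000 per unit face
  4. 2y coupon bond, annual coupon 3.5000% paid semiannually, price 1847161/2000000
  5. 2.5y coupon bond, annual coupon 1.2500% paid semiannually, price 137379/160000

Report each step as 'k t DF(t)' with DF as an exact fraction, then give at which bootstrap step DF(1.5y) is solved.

1 1/2 2451/2500
2 1 9369/10000
3 3/2 4541/5000
4 2 8591/10000
5 5/2 519/625
DF(1.5y) is solved at step 3

step 1 [0.5y] swap r/2=49/2451: DF=(1 − 49/2451·(0))/(1+49/2451) = 2451/2500 ≈ 0.980400
step 2 [1y] swap r/2=631/19173: DF=(1 − 631/19173·(0.980400))/(1+631/19173) = 9369/10000 ≈ 0.936900
step 3 [1.5y] zero: DF = P = 4541/5000 ≈ 0.908200
step 4 [2y] bond c/2=7/400: DF=(1847161/2000000 − 7/400·(0.980400+0.936900+0.908200))/(1+7/400) = 8591/10000 ≈ 0.859100
step 5 [2.5y] bond c/2=1/160: DF=(137379/160000 − 1/160·(0.980400+0.936900+0.908200+0.859100))/(1+1/160) = 519/625 ≈ 0.830400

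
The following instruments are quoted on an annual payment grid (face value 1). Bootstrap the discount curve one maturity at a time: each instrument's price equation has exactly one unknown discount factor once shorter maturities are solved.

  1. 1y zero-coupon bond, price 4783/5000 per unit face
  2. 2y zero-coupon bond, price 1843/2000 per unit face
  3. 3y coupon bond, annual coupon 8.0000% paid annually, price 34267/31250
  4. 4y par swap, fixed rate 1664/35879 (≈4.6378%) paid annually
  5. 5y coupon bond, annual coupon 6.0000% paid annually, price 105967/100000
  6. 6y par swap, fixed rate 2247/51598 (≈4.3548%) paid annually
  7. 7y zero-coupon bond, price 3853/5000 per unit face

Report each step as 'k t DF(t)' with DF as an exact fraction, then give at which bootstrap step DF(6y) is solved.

1 1 4783/5000
2 2 1843/2000
3 3 4381/5000
4 4 521/625
5 5 3983/5000
6 6 7753/10000
7 7 3853/5000
DF(6y) is solved at step 6

step 1 [1y] zero: DF = P = 4783/5000 ≈ 0.956600
step 2 [2y] zero: DF = P = 1843/2000 ≈ 0.921500
step 3 [3y] bond c/1=2/25: DF=(34267/31250 − 2/25·(0.956600+0.921500))/(1+2/25) = 4381/5000 ≈ 0.876200
step 4 [4y] swap r/1=1664/35879: DF=(1 − 1664/35879·(0.956600+0.921500+0.876200))/(1+1664/35879) = 521/625 ≈ 0.833600
step 5 [5y] bond c/1=3/50: DF=(105967/100000 − 3/50·(0.956600+0.921500+0.876200+0.833600))/(1+3/50) = 3983/5000 ≈ 0.796600
step 6 [6y] swap r/1=2247/51598: DF=(1 − 2247/51598·(0.956600+0.921500+0.876200+0.833600+0.796600))/(1+2247/51598) = 7753/10000 ≈ 0.775300
step 7 [7y] zero: DF = P = 3853/5000 ≈ 0.770600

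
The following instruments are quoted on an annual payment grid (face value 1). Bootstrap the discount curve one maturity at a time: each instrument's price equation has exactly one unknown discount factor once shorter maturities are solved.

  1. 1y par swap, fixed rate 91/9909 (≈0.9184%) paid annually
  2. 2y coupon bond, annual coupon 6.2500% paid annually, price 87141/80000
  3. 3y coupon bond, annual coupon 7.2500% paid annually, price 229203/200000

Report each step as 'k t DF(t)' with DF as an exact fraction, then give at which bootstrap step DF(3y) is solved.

step 1 [1y] swap r/1=91/9909: DF=(1 − 91/9909·(0))/(1+91/9909) = 9909/10000 ≈ 0.990900
step 2 [2y] bond c/1=1/16: DF=(87141/80000 − 1/16·(0.990900))/(1+1/16) = 9669/10000 ≈ 0.966900
step 3 [3y] bond c/1=29/400: DF=(229203/200000 − 29/400·(0.990900+0.966900))/(1+29/400) = 4681/5000 ≈ 0.936200

1 1 9909/10000
2 2 9669/10000
3 3 4681/5000
DF(3y) is solved at step 3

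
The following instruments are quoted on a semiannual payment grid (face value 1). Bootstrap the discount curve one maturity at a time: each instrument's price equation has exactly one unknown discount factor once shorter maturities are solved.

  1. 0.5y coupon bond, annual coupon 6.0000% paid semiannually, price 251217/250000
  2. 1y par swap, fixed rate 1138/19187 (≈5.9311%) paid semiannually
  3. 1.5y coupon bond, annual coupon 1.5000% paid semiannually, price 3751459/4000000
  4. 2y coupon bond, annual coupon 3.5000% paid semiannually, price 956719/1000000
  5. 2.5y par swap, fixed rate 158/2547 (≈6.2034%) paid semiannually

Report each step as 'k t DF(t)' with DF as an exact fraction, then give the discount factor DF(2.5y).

1 1/2 2439/2500
2 1 9431/10000
3 3/2 4583/5000
4 2 1783/2000
5 5/2 4289/5000
DF(2.5y) = 4289/5000 ≈ 0.857800

step 1 [0.5y] bond c/2=3/100: DF=(251217/250000 − 3/100·(0))/(1+3/100) = 2439/2500 ≈ 0.975600
step 2 [1y] swap r/2=569/19187: DF=(1 − 569/19187·(0.975600))/(1+569/19187) = 9431/10000 ≈ 0.943100
step 3 [1.5y] bond c/2=3/400: DF=(3751459/4000000 − 3/400·(0.975600+0.943100))/(1+3/400) = 4583/5000 ≈ 0.916600
step 4 [2y] bond c/2=7/400: DF=(956719/1000000 − 7/400·(0.975600+0.943100+0.916600))/(1+7/400) = 1783/2000 ≈ 0.891500
step 5 [2.5y] swap r/2=79/2547: DF=(1 − 79/2547·(0.975600+0.943100+0.916600+0.891500))/(1+79/2547) = 4289/5000 ≈ 0.857800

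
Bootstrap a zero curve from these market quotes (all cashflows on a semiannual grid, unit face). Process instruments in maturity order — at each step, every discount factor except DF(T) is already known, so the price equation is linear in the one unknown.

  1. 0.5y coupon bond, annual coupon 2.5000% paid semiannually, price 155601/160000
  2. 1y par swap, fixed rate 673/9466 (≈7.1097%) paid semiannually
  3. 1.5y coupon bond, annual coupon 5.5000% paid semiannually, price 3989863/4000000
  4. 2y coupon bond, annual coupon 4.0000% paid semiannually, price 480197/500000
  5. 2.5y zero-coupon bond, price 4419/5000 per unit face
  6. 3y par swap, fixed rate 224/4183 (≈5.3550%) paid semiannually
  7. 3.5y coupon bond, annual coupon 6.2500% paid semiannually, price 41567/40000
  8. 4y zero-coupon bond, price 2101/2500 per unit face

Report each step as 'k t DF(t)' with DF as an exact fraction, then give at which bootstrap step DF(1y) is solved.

step 1 [0.5y] bond c/2=1/80: DF=(155601/160000 − 1/80·(0))/(1+1/80) = 1921/2000 ≈ 0.960500
step 2 [1y] swap r/2=673/18932: DF=(1 − 673/18932·(0.960500))/(1+673/18932) = 9327/10000 ≈ 0.932700
step 3 [1.5y] bond c/2=11/400: DF=(3989863/4000000 − 11/400·(0.960500+0.932700))/(1+11/400) = 9201/10000 ≈ 0.920100
step 4 [2y] bond c/2=1/50: DF=(480197/500000 − 1/50·(0.960500+0.932700+0.920100))/(1+1/50) = 554/625 ≈ 0.886400
step 5 [2.5y] zero: DF = P = 4419/5000 ≈ 0.883800
step 6 [3y] swap r/2=112/4183: DF=(1 − 112/4183·(0.960500+0.932700+0.920100+0.886400+0.883800))/(1+112/4183) = 534/625 ≈ 0.854400
step 7 [3.5y] bond c/2=1/32: DF=(41567/40000 − 1/32·(0.960500+0.932700+0.920100+0.886400+0.883800+0.854400))/(1+1/32) = 8429/10000 ≈ 0.842900
step 8 [4y] zero: DF = P = 2101/2500 ≈ 0.840400

1 1/2 1921/2000
2 1 9327/10000
3 3/2 9201/10000
4 2 554/625
5 5/2 4419/5000
6 3 534/625
7 7/2 8429/10000
8 4 2101/2500
DF(1y) is solved at step 2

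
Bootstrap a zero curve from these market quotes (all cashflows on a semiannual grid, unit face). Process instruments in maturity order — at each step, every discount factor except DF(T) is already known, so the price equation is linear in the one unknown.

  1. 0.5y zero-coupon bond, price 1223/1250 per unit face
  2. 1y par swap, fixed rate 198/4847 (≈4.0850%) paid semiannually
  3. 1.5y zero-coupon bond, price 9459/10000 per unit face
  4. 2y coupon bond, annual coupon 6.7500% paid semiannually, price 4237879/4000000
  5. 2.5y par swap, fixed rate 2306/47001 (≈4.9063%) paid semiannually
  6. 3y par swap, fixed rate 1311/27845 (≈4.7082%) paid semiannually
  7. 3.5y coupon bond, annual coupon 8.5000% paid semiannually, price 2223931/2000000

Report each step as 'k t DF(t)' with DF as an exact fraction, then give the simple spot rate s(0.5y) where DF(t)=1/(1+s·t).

step 1 [0.5y] zero: DF = P = 1223/1250 ≈ 0.978400
step 2 [1y] swap r/2=99/4847: DF=(1 − 99/4847·(0.978400))/(1+99/4847) = 2401/2500 ≈ 0.960400
step 3 [1.5y] zero: DF = P = 9459/10000 ≈ 0.945900
step 4 [2y] bond c/2=27/800: DF=(4237879/4000000 − 27/800·(0.978400+0.960400+0.945900))/(1+27/800) = 9307/10000 ≈ 0.930700
step 5 [2.5y] swap r/2=1153/47001: DF=(1 − 1153/47001·(0.978400+0.960400+0.945900+0.930700))/(1+1153/47001) = 8847/10000 ≈ 0.884700
step 6 [3y] swap r/2=1311/55690: DF=(1 − 1311/55690·(0.978400+0.960400+0.945900+0.930700+0.884700))/(1+1311/55690) = 8689/10000 ≈ 0.868900
step 7 [3.5y] bond c/2=17/400: DF=(2223931/2000000 − 17/400·(0.978400+0.960400+0.945900+0.930700+0.884700+0.868900))/(1+17/400) = 2099/2500 ≈ 0.839600

1 1/2 1223/1250
2 1 2401/2500
3 3/2 9459/10000
4 2 9307/10000
5 5/2 8847/10000
6 3 8689/10000
7 7/2 2099/2500
s(0.5y) = (1/(1223/1250) − 1)/(1/2) = 54/1223 ≈ 4.4154%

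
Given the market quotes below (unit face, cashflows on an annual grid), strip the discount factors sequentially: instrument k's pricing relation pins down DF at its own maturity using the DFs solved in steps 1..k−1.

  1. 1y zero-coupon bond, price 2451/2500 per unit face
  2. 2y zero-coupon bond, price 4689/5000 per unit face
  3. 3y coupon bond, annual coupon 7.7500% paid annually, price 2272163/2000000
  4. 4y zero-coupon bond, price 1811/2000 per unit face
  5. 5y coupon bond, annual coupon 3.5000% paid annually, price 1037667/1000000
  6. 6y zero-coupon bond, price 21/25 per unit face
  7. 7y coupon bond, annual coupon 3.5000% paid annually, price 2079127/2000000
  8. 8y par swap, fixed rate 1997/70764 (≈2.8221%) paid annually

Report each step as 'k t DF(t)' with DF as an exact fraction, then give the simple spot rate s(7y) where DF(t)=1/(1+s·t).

1 1 2451/2500
2 2 4689/5000
3 3 2291/2500
4 4 1811/2000
5 5 8761/10000
6 6 21/25
7 7 8199/10000
8 8 8003/10000
s(7y) = (1/(8199/10000) − 1)/(7) = 1801/57393 ≈ 3.1380%

step 1 [1y] zero: DF = P = 2451/2500 ≈ 0.980400
step 2 [2y] zero: DF = P = 4689/5000 ≈ 0.937800
step 3 [3y] bond c/1=31/400: DF=(2272163/2000000 − 31/400·(0.980400+0.937800))/(1+31/400) = 2291/2500 ≈ 0.916400
step 4 [4y] zero: DF = P = 1811/2000 ≈ 0.905500
step 5 [5y] bond c/1=7/200: DF=(1037667/1000000 − 7/200·(0.980400+0.937800+0.916400+0.905500))/(1+7/200) = 8761/10000 ≈ 0.876100
step 6 [6y] zero: DF = P = 21/25 ≈ 0.840000
step 7 [7y] bond c/1=7/200: DF=(2079127/2000000 − 7/200·(0.980400+0.937800+0.916400+0.905500+0.876100+0.840000))/(1+7/200) = 8199/10000 ≈ 0.819900
step 8 [8y] swap r/1=1997/70764: DF=(1 − 1997/70764·(0.980400+0.937800+0.916400+0.905500+0.876100+0.840000+0.819900))/(1+1997/70764) = 8003/10000 ≈ 0.800300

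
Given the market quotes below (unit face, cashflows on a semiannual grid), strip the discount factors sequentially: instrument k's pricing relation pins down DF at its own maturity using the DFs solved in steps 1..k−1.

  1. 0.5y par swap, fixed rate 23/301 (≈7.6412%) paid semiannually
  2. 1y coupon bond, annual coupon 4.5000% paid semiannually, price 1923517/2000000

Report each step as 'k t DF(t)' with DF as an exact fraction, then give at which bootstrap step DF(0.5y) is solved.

step 1 [0.5y] swap r/2=23/602: DF=(1 − 23/602·(0))/(1+23/602) = 602/625 ≈ 0.963200
step 2 [1y] bond c/2=9/400: DF=(1923517/2000000 − 9/400·(0.963200))/(1+9/400) = 4597/5000 ≈ 0.919400

1 1/2 602/625
2 1 4597/5000
DF(0.5y) is solved at step 1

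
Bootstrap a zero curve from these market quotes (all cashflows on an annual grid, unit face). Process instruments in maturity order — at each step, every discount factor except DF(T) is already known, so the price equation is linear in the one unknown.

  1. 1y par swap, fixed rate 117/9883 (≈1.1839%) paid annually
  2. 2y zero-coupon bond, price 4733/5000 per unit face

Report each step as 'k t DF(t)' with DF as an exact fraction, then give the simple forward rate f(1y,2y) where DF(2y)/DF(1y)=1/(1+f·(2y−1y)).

1 1 9883/10000
2 2 4733/5000
f(1y,2y) = ((9883/10000)/(4733/5000) − 1)/(1) = 417/9466 ≈ 4.4052%

step 1 [1y] swap r/1=117/9883: DF=(1 − 117/9883·(0))/(1+117/9883) = 9883/10000 ≈ 0.988300
step 2 [2y] zero: DF = P = 4733/5000 ≈ 0.946600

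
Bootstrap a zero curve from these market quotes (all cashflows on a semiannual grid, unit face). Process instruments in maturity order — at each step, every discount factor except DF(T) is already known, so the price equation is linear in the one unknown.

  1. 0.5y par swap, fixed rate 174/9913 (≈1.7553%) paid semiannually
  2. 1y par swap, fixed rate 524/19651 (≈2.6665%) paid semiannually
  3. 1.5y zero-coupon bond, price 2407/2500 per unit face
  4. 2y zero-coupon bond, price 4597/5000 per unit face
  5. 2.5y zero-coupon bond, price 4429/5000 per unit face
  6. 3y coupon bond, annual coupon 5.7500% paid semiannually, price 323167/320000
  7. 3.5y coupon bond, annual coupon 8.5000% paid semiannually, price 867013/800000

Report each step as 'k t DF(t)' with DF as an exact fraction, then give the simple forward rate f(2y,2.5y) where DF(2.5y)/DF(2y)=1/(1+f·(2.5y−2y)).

1 1/2 9913/10000
2 1 4869/5000
3 3/2 2407/2500
4 2 4597/5000
5 5/2 4429/5000
6 3 4247/5000
7 7/2 203/250
f(2y,2.5y) = ((4597/5000)/(4429/5000) − 1)/(1/2) = 336/4429 ≈ 7.5864%

step 1 [0.5y] swap r/2=87/9913: DF=(1 − 87/9913·(0))/(1+87/9913) = 9913/10000 ≈ 0.991300
step 2 [1y] swap r/2=262/19651: DF=(1 − 262/19651·(0.991300))/(1+262/19651) = 4869/5000 ≈ 0.973800
step 3 [1.5y] zero: DF = P = 2407/2500 ≈ 0.962800
step 4 [2y] zero: DF = P = 4597/5000 ≈ 0.919400
step 5 [2.5y] zero: DF = P = 4429/5000 ≈ 0.885800
step 6 [3y] bond c/2=23/800: DF=(323167/320000 − 23/800·(0.991300+0.973800+0.962800+0.919400+0.885800))/(1+23/800) = 4247/5000 ≈ 0.849400
step 7 [3.5y] bond c/2=17/400: DF=(867013/800000 − 17/400·(0.991300+0.973800+0.962800+0.919400+0.885800+0.849400))/(1+17/400) = 203/250 ≈ 0.812000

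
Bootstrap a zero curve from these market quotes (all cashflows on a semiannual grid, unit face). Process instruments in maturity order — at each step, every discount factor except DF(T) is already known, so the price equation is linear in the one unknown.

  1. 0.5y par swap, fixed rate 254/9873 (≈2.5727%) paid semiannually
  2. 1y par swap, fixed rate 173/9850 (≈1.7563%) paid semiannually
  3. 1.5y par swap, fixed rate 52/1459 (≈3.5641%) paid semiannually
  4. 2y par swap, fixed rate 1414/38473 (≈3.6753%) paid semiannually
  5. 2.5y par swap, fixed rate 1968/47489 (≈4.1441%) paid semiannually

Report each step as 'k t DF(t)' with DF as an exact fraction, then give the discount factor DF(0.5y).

step 1 [0.5y] swap r/2=127/9873: DF=(1 − 127/9873·(0))/(1+127/9873) = 9873/10000 ≈ 0.987300
step 2 [1y] swap r/2=173/19700: DF=(1 − 173/19700·(0.987300))/(1+173/19700) = 9827/10000 ≈ 0.982700
step 3 [1.5y] swap r/2=26/1459: DF=(1 − 26/1459·(0.987300+0.982700))/(1+26/1459) = 237/250 ≈ 0.948000
step 4 [2y] swap r/2=707/38473: DF=(1 − 707/38473·(0.987300+0.982700+0.948000))/(1+707/38473) = 9293/10000 ≈ 0.929300
step 5 [2.5y] swap r/2=984/47489: DF=(1 − 984/47489·(0.987300+0.982700+0.948000+0.929300))/(1+984/47489) = 1127/1250 ≈ 0.901600

1 1/2 9873/10000
2 1 9827/10000
3 3/2 237/250
4 2 9293/10000
5 5/2 1127/1250
DF(0.5y) = 9873/10000 ≈ 0.987300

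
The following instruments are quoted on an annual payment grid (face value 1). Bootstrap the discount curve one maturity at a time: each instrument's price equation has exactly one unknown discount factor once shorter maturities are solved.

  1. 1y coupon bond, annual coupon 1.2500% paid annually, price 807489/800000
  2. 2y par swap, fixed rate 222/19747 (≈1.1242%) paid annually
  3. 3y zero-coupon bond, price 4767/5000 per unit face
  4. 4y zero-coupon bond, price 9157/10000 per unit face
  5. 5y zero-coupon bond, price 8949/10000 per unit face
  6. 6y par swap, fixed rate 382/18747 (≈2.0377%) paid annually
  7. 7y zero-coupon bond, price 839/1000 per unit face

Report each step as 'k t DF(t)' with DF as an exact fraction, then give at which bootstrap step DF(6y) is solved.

step 1 [1y] bond c/1=1/80: DF=(807489/800000 − 1/80·(0))/(1+1/80) = 9969/10000 ≈ 0.996900
step 2 [2y] swap r/1=222/19747: DF=(1 − 222/19747·(0.996900))/(1+222/19747) = 4889/5000 ≈ 0.977800
step 3 [3y] zero: DF = P = 4767/5000 ≈ 0.953400
step 4 [4y] zero: DF = P = 9157/10000 ≈ 0.915700
step 5 [5y] zero: DF = P = 8949/10000 ≈ 0.894900
step 6 [6y] swap r/1=382/18747: DF=(1 − 382/18747·(0.996900+0.977800+0.953400+0.915700+0.894900))/(1+382/18747) = 4427/5000 ≈ 0.885400
step 7 [7y] zero: DF = P = 839/1000 ≈ 0.839000

1 1 9969/10000
2 2 4889/5000
3 3 4767/5000
4 4 9157/10000
5 5 8949/10000
6 6 4427/5000
7 7 839/1000
DF(6y) is solved at step 6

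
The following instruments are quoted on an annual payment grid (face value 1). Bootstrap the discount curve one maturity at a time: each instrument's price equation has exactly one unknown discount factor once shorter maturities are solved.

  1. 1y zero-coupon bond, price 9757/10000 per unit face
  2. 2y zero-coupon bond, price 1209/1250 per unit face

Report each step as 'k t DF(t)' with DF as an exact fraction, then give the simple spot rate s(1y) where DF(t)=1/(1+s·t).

1 1 9757/10000
2 2 1209/1250
s(1y) = (1/(9757/10000) − 1)/(1) = 243/9757 ≈ 2.4905%

step 1 [1y] zero: DF = P = 9757/10000 ≈ 0.975700
step 2 [2y] zero: DF = P = 1209/1250 ≈ 0.967200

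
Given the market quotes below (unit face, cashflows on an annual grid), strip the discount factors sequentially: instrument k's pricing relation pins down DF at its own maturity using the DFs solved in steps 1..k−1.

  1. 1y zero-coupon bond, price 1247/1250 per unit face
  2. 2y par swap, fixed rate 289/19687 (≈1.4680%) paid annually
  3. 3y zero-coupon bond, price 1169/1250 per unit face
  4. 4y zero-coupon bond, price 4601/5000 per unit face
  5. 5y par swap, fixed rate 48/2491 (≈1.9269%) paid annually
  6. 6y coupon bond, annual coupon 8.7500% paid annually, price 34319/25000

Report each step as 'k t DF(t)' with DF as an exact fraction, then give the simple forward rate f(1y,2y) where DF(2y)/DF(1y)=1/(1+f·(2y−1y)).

1 1 1247/1250
2 2 9711/10000
3 3 1169/1250
4 4 4601/5000
5 5 568/625
6 6 1763/2000
f(1y,2y) = ((1247/1250)/(9711/10000) − 1)/(1) = 265/9711 ≈ 2.7289%

step 1 [1y] zero: DF = P = 1247/1250 ≈ 0.997600
step 2 [2y] swap r/1=289/19687: DF=(1 − 289/19687·(0.997600))/(1+289/19687) = 9711/10000 ≈ 0.971100
step 3 [3y] zero: DF = P = 1169/1250 ≈ 0.935200
step 4 [4y] zero: DF = P = 4601/5000 ≈ 0.920200
step 5 [5y] swap r/1=48/2491: DF=(1 − 48/2491·(0.997600+0.971100+0.935200+0.920200))/(1+48/2491) = 568/625 ≈ 0.908800
step 6 [6y] bond c/1=7/80: DF=(34319/25000 − 7/80·(0.997600+0.971100+0.935200+0.920200+0.908800))/(1+7/80) = 1763/2000 ≈ 0.881500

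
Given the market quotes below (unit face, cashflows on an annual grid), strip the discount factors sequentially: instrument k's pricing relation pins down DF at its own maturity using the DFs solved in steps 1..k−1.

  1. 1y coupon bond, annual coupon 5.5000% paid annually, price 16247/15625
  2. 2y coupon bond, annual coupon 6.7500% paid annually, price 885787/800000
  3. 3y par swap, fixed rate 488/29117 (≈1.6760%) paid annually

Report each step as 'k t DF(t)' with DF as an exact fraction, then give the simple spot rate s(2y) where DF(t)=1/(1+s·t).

1 1 616/625
2 2 9749/10000
3 3 1189/1250
s(2y) = (1/(9749/10000) − 1)/(2) = 251/19498 ≈ 1.2873%

step 1 [1y] bond c/1=11/200: DF=(16247/15625 − 11/200·(0))/(1+11/200) = 616/625 ≈ 0.985600
step 2 [2y] bond c/1=27/400: DF=(885787/800000 − 27/400·(0.985600))/(1+27/400) = 9749/10000 ≈ 0.974900
step 3 [3y] swap r/1=488/29117: DF=(1 − 488/29117·(0.985600+0.974900))/(1+488/29117) = 1189/1250 ≈ 0.951200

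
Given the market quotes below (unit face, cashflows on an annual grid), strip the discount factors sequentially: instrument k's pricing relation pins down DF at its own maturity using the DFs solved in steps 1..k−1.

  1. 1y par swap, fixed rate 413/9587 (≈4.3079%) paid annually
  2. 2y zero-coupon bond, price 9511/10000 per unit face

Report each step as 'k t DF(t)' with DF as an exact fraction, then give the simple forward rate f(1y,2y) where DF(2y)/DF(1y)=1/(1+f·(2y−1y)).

1 1 9587/10000
2 2 9511/10000
f(1y,2y) = ((9587/10000)/(9511/10000) − 1)/(1) = 76/9511 ≈ 0.7991%

step 1 [1y] swap r/1=413/9587: DF=(1 − 413/9587·(0))/(1+413/9587) = 9587/10000 ≈ 0.958700
step 2 [2y] zero: DF = P = 9511/10000 ≈ 0.951100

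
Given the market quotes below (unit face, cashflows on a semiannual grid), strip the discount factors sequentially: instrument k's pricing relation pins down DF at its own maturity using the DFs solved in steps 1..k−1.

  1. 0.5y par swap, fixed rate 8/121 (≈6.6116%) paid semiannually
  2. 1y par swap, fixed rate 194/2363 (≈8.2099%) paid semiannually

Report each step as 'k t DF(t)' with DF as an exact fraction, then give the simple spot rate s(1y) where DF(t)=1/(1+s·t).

step 1 [0.5y] swap r/2=4/121: DF=(1 − 4/121·(0))/(1+4/121) = 121/125 ≈ 0.968000
step 2 [1y] swap r/2=97/2363: DF=(1 − 97/2363·(0.968000))/(1+97/2363) = 1153/1250 ≈ 0.922400

1 1/2 121/125
2 1 1153/1250
s(1y) = (1/(1153/1250) − 1)/(1) = 97/1153 ≈ 8.4128%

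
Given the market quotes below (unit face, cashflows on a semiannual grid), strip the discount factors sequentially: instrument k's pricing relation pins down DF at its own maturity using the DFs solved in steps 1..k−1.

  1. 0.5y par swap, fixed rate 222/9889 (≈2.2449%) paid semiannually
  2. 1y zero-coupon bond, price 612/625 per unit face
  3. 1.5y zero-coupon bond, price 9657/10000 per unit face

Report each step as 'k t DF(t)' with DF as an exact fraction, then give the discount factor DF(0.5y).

1 1/2 9889/10000
2 1 612/625
3 3/2 9657/10000
DF(0.5y) = 9889/10000 ≈ 0.988900

step 1 [0.5y] swap r/2=111/9889: DF=(1 − 111/9889·(0))/(1+111/9889) = 9889/10000 ≈ 0.988900
step 2 [1y] zero: DF = P = 612/625 ≈ 0.979200
step 3 [1.5y] zero: DF = P = 9657/10000 ≈ 0.965700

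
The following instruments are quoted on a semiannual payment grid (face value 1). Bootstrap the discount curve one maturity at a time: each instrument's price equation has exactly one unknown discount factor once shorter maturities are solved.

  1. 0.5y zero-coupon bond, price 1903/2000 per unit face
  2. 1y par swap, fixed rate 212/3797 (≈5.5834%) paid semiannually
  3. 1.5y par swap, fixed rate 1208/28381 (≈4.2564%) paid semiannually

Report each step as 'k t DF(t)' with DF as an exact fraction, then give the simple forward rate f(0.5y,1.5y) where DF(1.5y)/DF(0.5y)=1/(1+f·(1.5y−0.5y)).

1 1/2 1903/2000
2 1 947/1000
3 3/2 2349/2500
f(0.5y,1.5y) = ((1903/2000)/(2349/2500) − 1)/(1) = 119/9396 ≈ 1.2665%

step 1 [0.5y] zero: DF = P = 1903/2000 ≈ 0.951500
step 2 [1y] swap r/2=106/3797: DF=(1 − 106/3797·(0.951500))/(1+106/3797) = 947/1000 ≈ 0.947000
step 3 [1.5y] swap r/2=604/28381: DF=(1 − 604/28381·(0.951500+0.947000))/(1+604/28381) = 2349/2500 ≈ 0.939600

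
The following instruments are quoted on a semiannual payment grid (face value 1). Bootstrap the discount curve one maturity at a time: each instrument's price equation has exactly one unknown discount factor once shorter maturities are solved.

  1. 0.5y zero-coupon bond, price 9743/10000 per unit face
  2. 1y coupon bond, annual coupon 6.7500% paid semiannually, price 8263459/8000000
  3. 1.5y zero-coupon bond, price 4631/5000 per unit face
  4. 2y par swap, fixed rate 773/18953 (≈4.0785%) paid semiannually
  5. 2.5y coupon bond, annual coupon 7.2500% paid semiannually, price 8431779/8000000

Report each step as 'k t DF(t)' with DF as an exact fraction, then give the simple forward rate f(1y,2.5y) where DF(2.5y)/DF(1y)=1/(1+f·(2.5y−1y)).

step 1 [0.5y] zero: DF = P = 9743/10000 ≈ 0.974300
step 2 [1y] bond c/2=27/800: DF=(8263459/8000000 − 27/800·(0.974300))/(1+27/800) = 4837/5000 ≈ 0.967400
step 3 [1.5y] zero: DF = P = 4631/5000 ≈ 0.926200
step 4 [2y] swap r/2=773/37906: DF=(1 − 773/37906·(0.974300+0.967400+0.926200))/(1+773/37906) = 9227/10000 ≈ 0.922700
step 5 [2.5y] bond c/2=29/800: DF=(8431779/8000000 − 29/800·(0.974300+0.967400+0.926200+0.922700))/(1+29/800) = 1769/2000 ≈ 0.884500

1 1/2 9743/10000
2 1 4837/5000
3 3/2 4631/5000
4 2 9227/10000
5 5/2 1769/2000
f(1y,2.5y) = ((4837/5000)/(1769/2000) − 1)/(3/2) = 1658/26535 ≈ 6.2484%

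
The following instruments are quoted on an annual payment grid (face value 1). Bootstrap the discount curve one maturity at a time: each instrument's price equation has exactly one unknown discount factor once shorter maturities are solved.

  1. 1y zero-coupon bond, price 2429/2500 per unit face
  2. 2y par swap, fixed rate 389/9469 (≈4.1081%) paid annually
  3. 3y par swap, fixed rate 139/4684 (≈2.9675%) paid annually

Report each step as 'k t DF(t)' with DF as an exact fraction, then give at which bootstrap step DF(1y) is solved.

1 1 2429/2500
2 2 4611/5000
3 3 4583/5000
DF(1y) is solved at step 1

step 1 [1y] zero: DF = P = 2429/2500 ≈ 0.971600
step 2 [2y] swap r/1=389/9469: DF=(1 − 389/9469·(0.971600))/(1+389/9469) = 4611/5000 ≈ 0.922200
step 3 [3y] swap r/1=139/4684: DF=(1 − 139/4684·(0.971600+0.922200))/(1+139/4684) = 4583/5000 ≈ 0.916600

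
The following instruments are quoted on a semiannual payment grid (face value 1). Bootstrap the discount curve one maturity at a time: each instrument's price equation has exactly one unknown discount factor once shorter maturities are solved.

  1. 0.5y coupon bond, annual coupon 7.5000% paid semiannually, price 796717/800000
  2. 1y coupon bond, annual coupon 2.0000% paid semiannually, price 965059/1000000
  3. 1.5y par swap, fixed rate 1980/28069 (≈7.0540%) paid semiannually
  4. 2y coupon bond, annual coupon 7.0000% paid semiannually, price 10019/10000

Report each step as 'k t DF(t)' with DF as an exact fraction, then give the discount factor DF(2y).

step 1 [0.5y] bond c/2=3/80: DF=(796717/800000 − 3/80·(0))/(1+3/80) = 9599/10000 ≈ 0.959900
step 2 [1y] bond c/2=1/100: DF=(965059/1000000 − 1/100·(0.959900))/(1+1/100) = 473/500 ≈ 0.946000
step 3 [1.5y] swap r/2=990/28069: DF=(1 − 990/28069·(0.959900+0.946000))/(1+990/28069) = 901/1000 ≈ 0.901000
step 4 [2y] bond c/2=7/200: DF=(10019/10000 − 7/200·(0.959900+0.946000+0.901000))/(1+7/200) = 8731/10000 ≈ 0.873100

1 1/2 9599/10000
2 1 473/500
3 3/2 901/1000
4 2 8731/10000
DF(2y) = 8731/10000 ≈ 0.873100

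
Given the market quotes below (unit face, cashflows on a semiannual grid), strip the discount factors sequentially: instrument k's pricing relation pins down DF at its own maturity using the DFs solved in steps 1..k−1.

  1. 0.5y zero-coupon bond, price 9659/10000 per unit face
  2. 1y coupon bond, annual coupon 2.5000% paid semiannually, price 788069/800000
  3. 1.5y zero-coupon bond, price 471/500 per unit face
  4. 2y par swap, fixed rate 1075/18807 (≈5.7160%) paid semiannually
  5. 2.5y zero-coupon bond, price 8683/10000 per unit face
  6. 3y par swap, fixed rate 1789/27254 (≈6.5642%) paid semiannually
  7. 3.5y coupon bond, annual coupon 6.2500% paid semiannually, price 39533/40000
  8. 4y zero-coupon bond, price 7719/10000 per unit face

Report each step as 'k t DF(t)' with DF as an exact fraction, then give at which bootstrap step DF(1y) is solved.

step 1 [0.5y] zero: DF = P = 9659/10000 ≈ 0.965900
step 2 [1y] bond c/2=1/80: DF=(788069/800000 − 1/80·(0.965900))/(1+1/80) = 961/1000 ≈ 0.961000
step 3 [1.5y] zero: DF = P = 471/500 ≈ 0.942000
step 4 [2y] swap r/2=1075/37614: DF=(1 − 1075/37614·(0.965900+0.961000+0.942000))/(1+1075/37614) = 357/400 ≈ 0.892500
step 5 [2.5y] zero: DF = P = 8683/10000 ≈ 0.868300
step 6 [3y] swap r/2=1789/54508: DF=(1 − 1789/54508·(0.965900+0.961000+0.942000+0.892500+0.868300))/(1+1789/54508) = 8211/10000 ≈ 0.821100
step 7 [3.5y] bond c/2=1/32: DF=(39533/40000 − 1/32·(0.965900+0.961000+0.942000+0.892500+0.868300+0.821100))/(1+1/32) = 1983/2500 ≈ 0.793200
step 8 [4y] zero: DF = P = 7719/10000 ≈ 0.771900

1 1/2 9659/10000
2 1 961/1000
3 3/2 471/500
4 2 357/400
5 5/2 8683/10000
6 3 8211/10000
7 7/2 1983/2500
8 4 7719/10000
DF(1y) is solved at step 2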